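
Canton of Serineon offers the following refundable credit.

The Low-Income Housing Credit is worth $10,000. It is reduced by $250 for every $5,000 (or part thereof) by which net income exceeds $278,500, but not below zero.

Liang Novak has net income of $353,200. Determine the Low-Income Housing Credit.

$6,250

Low-Income Housing Credit: income exceeds $278,500 by $74,700, which is 15 full-or-partial $5,000 increments; reduction = 15 × $250 = $3,750, leaving $6,250.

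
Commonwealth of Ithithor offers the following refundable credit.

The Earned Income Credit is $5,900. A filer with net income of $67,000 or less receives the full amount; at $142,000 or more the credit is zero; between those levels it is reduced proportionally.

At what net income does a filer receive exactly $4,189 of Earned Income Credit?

$4,189 is 4,189/5,900 of the full $5,900, so 1,711/5,900 of the $75,000 range has been used: income = $67,000 + $75,000 × 1,711/5,900 = $88,750.

$88,750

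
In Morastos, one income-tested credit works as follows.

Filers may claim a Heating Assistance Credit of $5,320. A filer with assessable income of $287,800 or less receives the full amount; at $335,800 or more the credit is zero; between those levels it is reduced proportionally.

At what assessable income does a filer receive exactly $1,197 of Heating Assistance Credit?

$325,000

$1,197 is 1,197/5,320 of the full $5,320, so 4,123/5,320 of the $48,000 range has been used: income = $287,800 + $48,000 × 4,123/5,320 = $325,000.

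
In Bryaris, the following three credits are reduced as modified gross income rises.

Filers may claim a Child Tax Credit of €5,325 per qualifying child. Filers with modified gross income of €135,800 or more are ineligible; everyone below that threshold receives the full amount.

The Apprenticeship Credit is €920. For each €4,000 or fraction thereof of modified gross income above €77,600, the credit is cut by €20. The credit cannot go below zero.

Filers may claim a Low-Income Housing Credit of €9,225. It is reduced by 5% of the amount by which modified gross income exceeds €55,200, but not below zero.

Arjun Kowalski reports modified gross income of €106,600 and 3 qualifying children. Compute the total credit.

Child Tax Credit: base = 3 × €5,325 = €15,975. €106,600 is below the €135,800 cutoff, so the full €15,975 applies.
Apprenticeship Credit: income exceeds €77,600 by €29,000, which is 8 full-or-partial €4,000 increments; reduction = 8 × €20 = €160, leaving €760.
Low-Income Housing Credit: 5% of the €51,400 excess over €55,200 is €2,570; credit = €9,225 − €2,570 = €6,655.
Total: €15,975 + €760 + €6,655 = €23,390.

€23,390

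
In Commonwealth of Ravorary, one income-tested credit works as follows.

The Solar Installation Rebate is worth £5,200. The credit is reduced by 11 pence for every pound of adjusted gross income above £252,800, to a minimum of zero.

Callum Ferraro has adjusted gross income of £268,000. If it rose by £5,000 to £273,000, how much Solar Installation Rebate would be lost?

£550

At £268,000 — 11% of the £15,200 excess over £252,800 is £1,672; credit = £5,200 − £1,672 = £3,528.
At £273,000 — 11% of the £20,200 excess over £252,800 is £2,222; credit = £5,200 − £2,222 = £2,978.
Lost: £3,528 − £2,978 = £550.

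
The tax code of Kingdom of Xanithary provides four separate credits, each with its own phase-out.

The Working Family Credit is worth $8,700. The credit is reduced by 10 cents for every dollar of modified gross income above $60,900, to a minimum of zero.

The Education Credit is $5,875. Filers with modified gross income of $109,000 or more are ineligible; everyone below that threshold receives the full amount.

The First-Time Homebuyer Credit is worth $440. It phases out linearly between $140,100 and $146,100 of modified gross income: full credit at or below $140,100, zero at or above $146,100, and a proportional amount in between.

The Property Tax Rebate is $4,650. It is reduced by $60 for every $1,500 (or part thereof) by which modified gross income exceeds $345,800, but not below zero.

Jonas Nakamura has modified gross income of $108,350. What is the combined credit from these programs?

$14,920

Working Family Credit: 10% of the $47,450 excess over $60,900 is $4,745; credit = $8,700 − $4,745 = $3,955.
Education Credit: $108,350 is below the $109,000 cutoff, so the full $5,875 applies.
First-Time Homebuyer Credit: $108,350 is at or below the $140,100 threshold, so the full $440 applies.
Property Tax Rebate: $108,350 is at or below the $345,800 threshold, so the full $4,650 applies.
Total: $3,955 + $5,875 + $440 + $4,650 = $14,920.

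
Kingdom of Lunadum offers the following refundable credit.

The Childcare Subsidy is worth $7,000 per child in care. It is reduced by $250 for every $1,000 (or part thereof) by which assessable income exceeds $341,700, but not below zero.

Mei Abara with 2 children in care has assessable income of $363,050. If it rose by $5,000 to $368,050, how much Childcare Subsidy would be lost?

$1,250

At $363,050 — base = 2 × $7,000 = $14,000. income exceeds $341,700 by $21,350, which is 22 full-or-partial $1,000 increments; reduction = 22 × $250 = $5,500, leaving $8,500.
At $368,050 — base = 2 × $7,000 = $14,000. income exceeds $341,700 by $26,350, which is 27 full-or-partial $1,000 increments; reduction = 27 × $250 = $6,750, leaving $7,250.
Lost: $8,500 − $7,250 = $1,250.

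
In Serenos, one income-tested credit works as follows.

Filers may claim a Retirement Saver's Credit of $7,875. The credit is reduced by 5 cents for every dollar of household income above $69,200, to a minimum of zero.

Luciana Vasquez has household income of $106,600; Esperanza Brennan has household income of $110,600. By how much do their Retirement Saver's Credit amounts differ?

Luciana ($106,600): Retirement Saver's Credit: 5% of the $37,400 excess over $69,200 is $1,870; credit = $7,875 − $1,870 = $6,005.
Esperanza ($110,600): Retirement Saver's Credit: 5% of the $41,400 excess over $69,200 is $2,070; credit = $7,875 − $2,070 = $5,805.
Difference: |$6,005 − $5,805| = $200.

$200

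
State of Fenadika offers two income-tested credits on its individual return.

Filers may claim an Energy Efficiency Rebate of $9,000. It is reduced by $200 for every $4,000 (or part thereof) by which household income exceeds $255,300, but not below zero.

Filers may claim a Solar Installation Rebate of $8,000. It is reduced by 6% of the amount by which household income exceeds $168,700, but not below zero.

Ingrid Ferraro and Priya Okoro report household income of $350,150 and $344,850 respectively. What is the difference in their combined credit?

Ingrid ($350,150): Energy Efficiency Rebate: income exceeds $255,300 by $94,850, which is 24 full-or-partial $4,000 increments; reduction = 24 × $200 = $4,800, leaving $4,200. Solar Installation Rebate: 6% of the $181,450 excess over $168,700 is $10,887 ≥ base, so the credit is $0. total $4,200 + $0 = $4,200
Priya ($344,850): Energy Efficiency Rebate: income exceeds $255,300 by $89,550, which is 23 full-or-partial $4,000 increments; reduction = 23 × $200 = $4,600, leaving $4,400. Solar Installation Rebate: 6% of the $176,150 excess over $168,700 is $10,569 ≥ base, so the credit is $0. total $4,400 + $0 = $4,400
Difference: |$4,200 − $4,400| = $200.

$200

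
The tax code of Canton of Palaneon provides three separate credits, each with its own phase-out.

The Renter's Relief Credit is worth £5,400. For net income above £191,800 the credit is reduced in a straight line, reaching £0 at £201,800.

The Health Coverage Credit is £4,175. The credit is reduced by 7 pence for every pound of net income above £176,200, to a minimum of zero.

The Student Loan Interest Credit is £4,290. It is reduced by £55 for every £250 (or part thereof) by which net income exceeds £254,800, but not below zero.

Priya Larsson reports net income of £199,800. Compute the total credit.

£7,893

Renter's Relief Credit: £199,800 is £8,000 into a £10,000 phase-out range, leaving 2,000/10,000 of the credit: £5,400 × 2,000/10,000 = £1,080.
Health Coverage Credit: 7% of the £23,600 excess over £176,200 is £1,652; credit = £4,175 − £1,652 = £2,523.
Student Loan Interest Credit: £199,800 is at or below the £254,800 threshold, so the full £4,290 applies.
Total: £1,080 + £2,523 + £4,290 = £7,893.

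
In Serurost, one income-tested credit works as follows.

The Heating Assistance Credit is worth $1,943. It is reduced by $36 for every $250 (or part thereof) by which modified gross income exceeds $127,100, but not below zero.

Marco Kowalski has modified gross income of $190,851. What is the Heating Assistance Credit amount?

$0

Heating Assistance Credit: income exceeds $127,100 by $63,751 → 256 increments × $36 = $9,216 ≥ base, so the credit is $0.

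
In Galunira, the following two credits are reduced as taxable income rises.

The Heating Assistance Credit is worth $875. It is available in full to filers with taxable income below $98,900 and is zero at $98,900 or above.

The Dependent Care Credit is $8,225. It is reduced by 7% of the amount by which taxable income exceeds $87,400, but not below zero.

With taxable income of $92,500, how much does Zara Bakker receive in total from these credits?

$8,743

Heating Assistance Credit: $92,500 is below the $98,900 cutoff, so the full $875 applies.
Dependent Care Credit: 7% of the $5,100 excess over $87,400 is $357; credit = $8,225 − $357 = $7,868.
Total: $875 + $7,868 = $8,743.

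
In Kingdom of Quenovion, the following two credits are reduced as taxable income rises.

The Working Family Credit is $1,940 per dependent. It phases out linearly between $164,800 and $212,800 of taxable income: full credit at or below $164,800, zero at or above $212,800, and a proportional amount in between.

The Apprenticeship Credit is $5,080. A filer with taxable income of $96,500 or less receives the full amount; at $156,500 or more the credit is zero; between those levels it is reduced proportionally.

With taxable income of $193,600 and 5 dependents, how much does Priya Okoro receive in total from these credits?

Working Family Credit: base = 5 × $1,940 = $9,700. $193,600 is $28,800 into a $48,000 phase-out range, leaving 19,200/48,000 of the credit: $9,700 × 19,200/48,000 = $3,880.
Apprenticeship Credit: $193,600 is at or above $156,500, so the credit is $0.
Total: $3,880 + $0 = $3,880.

$3,880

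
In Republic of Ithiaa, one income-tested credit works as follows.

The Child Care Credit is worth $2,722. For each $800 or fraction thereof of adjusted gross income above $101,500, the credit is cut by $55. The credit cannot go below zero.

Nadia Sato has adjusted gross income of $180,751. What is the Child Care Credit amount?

Child Care Credit: income exceeds $101,500 by $79,251 → 100 increments × $55 = $5,500 ≥ base, so the credit is $0.

$0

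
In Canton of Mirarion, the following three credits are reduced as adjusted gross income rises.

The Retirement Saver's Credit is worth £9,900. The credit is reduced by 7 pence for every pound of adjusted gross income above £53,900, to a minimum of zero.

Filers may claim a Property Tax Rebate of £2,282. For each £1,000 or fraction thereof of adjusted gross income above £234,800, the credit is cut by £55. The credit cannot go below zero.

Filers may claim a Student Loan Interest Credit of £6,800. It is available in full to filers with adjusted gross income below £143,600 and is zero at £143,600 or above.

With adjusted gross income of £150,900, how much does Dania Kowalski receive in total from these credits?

Retirement Saver's Credit: 7% of the £97,000 excess over £53,900 is £6,790; credit = £9,900 − £6,790 = £3,110.
Property Tax Rebate: £150,900 is at or below the £234,800 threshold, so the full £2,282 applies.
Student Loan Interest Credit: £150,900 meets or exceeds the £143,600 cutoff, so the credit is £0.
Total: £3,110 + £2,282 + £0 = £5,392.

£5,392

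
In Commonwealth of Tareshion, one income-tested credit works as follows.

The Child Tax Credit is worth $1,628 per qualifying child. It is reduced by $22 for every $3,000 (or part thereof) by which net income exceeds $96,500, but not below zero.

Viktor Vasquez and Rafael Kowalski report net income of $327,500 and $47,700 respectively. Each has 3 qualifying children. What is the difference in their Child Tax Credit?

$1,694

Viktor ($327,500): Child Tax Credit: base = 3 × $1,628 = $4,884. income exceeds $96,500 by $231,000, which is 77 full-or-partial $3,000 increments; reduction = 77 × $22 = $1,694, leaving $3,190.
Rafael ($47,700): Child Tax Credit: base = 3 × $1,628 = $4,884. $47,700 is at or below the $96,500 threshold, so the full $4,884 applies.
Difference: |$3,190 − $4,884| = $1,694.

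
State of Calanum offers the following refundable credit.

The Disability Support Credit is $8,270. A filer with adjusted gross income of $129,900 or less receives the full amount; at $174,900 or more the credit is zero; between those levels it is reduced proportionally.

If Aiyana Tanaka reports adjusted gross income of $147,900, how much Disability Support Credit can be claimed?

$4,962

Disability Support Credit: $147,900 is $18,000 into a $45,000 phase-out range, leaving 27,000/45,000 of the credit: $8,270 × 27,000/45,000 = $4,962.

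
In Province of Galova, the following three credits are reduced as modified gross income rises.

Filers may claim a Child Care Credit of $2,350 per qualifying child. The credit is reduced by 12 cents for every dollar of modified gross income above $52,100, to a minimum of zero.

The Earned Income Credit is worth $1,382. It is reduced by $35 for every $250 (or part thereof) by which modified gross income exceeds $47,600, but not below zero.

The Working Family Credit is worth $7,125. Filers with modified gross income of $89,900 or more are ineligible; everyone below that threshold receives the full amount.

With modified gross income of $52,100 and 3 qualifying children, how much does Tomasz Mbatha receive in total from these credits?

Child Care Credit: base = 3 × $2,350 = $7,050. $52,100 is at or below the $52,100 threshold, so the full $7,050 applies.
Earned Income Credit: income exceeds $47,600 by $4,500, which is 18 full-or-partial $250 increments; reduction = 18 × $35 = $630, leaving $752.
Working Family Credit: $52,100 is below the $89,900 cutoff, so the full $7,125 applies.
Total: $7,050 + $752 + $7,125 = $14,927.

$14,927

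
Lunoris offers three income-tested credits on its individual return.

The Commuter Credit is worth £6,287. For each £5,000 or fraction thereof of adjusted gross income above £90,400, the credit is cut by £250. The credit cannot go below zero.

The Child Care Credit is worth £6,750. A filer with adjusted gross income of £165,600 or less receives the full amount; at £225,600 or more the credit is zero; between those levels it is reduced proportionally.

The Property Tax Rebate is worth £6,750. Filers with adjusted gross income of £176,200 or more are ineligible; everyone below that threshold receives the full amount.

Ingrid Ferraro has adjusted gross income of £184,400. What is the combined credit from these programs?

£6,172

Commuter Credit: income exceeds £90,400 by £94,000, which is 19 full-or-partial £5,000 increments; reduction = 19 × £250 = £4,750, leaving £1,537.
Child Care Credit: £184,400 is £18,800 into a £60,000 phase-out range, leaving 41,200/60,000 of the credit: £6,750 × 41,200/60,000 = £4,635.
Property Tax Rebate: £184,400 meets or exceeds the £176,200 cutoff, so the credit is £0.
Total: £1,537 + £4,635 + £0 = £6,172.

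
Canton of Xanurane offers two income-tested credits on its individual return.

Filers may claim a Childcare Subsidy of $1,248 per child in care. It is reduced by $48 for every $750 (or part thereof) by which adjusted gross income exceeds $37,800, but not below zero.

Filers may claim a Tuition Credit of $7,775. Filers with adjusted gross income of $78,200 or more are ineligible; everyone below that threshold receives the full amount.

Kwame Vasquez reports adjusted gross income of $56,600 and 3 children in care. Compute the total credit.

Childcare Subsidy: base = 3 × $1,248 = $3,744. income exceeds $37,800 by $18,800, which is 26 full-or-partial $750 increments; reduction = 26 × $48 = $1,248, leaving $2,496.
Tuition Credit: $56,600 is below the $78,200 cutoff, so the full $7,775 applies.
Total: $2,496 + $7,775 = $10,271.

$10,271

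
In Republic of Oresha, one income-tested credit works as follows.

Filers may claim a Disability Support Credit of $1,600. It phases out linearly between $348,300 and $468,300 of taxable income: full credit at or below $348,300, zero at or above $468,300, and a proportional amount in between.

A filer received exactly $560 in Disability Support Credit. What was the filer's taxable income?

$426,300

$560 is 560/1,600 of the full $1,600, so 1,040/1,600 of the $120,000 range has been used: income = $348,300 + $120,000 × 1,040/1,600 = $426,300.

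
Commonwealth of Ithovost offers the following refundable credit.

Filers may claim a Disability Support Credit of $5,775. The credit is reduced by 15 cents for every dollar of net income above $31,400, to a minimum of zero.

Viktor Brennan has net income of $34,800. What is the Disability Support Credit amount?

$5,265

Disability Support Credit: 15% of the $3,400 excess over $31,400 is $510; credit = $5,775 − $510 = $5,265.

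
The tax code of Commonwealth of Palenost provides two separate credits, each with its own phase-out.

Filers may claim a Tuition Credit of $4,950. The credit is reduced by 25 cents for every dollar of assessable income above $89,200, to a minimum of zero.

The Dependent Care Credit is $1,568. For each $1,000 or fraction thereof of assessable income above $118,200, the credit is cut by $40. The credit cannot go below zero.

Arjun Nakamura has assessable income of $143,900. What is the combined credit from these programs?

$528

Tuition Credit: 25% of the $54,700 excess over $89,200 is $13,675 ≥ base, so the credit is $0.
Dependent Care Credit: income exceeds $118,200 by $25,700, which is 26 full-or-partial $1,000 increments; reduction = 26 × $40 = $1,040, leaving $528.
Total: $0 + $528 = $528.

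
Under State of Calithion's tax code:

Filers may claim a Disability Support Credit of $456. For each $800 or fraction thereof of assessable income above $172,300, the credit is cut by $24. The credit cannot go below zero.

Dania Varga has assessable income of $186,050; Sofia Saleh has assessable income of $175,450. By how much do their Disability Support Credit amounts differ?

$336

Dania ($186,050): Disability Support Credit: income exceeds $172,300 by $13,750, which is 18 full-or-partial $800 increments; reduction = 18 × $24 = $432, leaving $24.
Sofia ($175,450): Disability Support Credit: income exceeds $172,300 by $3,150, which is 4 full-or-partial $800 increments; reduction = 4 × $24 = $96, leaving $360.
Difference: |$24 − $360| = $336.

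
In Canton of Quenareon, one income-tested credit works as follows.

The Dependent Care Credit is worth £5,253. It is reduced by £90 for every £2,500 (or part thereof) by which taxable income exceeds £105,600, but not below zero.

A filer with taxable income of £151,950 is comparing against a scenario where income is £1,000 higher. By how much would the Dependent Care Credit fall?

£0

At £151,950 — income exceeds £105,600 by £46,350, which is 19 full-or-partial £2,500 increments; reduction = 19 × £90 = £1,710, leaving £3,543.
At £152,950 — income exceeds £105,600 by £47,350, which is 19 full-or-partial £2,500 increments; reduction = 19 × £90 = £1,710, leaving £3,543.
Lost: £3,543 − £3,543 = £0.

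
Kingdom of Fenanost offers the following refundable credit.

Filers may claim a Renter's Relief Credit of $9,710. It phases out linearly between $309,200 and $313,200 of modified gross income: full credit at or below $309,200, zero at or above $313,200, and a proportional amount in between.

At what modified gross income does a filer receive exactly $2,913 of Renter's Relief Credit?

$2,913 is 2,913/9,710 of the full $9,710, so 6,797/9,710 of the $4,000 range has been used: income = $309,200 + $4,000 × 6,797/9,710 = $312,000.

$312,000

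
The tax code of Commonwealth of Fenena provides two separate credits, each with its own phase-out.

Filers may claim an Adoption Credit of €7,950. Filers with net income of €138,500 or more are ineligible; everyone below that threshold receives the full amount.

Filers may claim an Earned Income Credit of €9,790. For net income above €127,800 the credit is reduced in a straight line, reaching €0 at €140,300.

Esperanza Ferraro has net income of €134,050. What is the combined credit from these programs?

Adoption Credit: €134,050 is below the €138,500 cutoff, so the full €7,950 applies.
Earned Income Credit: €134,050 is €6,250 into a €12,500 phase-out range, leaving 6,250/12,500 of the credit: €9,790 × 6,250/12,500 = €4,895.
Total: €7,950 + €4,895 = €12,845.

€12,845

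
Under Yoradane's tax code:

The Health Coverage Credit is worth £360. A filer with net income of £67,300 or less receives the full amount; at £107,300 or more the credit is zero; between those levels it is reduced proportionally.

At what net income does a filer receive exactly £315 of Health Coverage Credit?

£72,300

£315 is 315/360 of the full £360, so 45/360 of the £40,000 range has been used: income = £67,300 + £40,000 × 45/360 = £72,300.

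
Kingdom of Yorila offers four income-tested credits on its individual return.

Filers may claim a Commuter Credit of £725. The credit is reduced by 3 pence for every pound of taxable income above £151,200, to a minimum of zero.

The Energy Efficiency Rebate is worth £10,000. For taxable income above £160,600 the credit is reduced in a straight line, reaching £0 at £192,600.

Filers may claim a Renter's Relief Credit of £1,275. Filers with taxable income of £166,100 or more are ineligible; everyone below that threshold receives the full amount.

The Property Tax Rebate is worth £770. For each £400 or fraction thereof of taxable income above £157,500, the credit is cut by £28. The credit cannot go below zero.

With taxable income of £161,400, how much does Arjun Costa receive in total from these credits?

Commuter Credit: 3% of the £10,200 excess over £151,200 is £306; credit = £725 − £306 = £419.
Energy Efficiency Rebate: £161,400 is £800 into a £32,000 phase-out range, leaving 31,200/32,000 of the credit: £10,000 × 31,200/32,000 = £9,750.
Renter's Relief Credit: £161,400 is below the £166,100 cutoff, so the full £1,275 applies.
Property Tax Rebate: income exceeds £157,500 by £3,900, which is 10 full-or-partial £400 increments; reduction = 10 × £28 = £280, leaving £490.
Total: £419 + £9,750 + £1,275 + £490 = £11,934.

£11,934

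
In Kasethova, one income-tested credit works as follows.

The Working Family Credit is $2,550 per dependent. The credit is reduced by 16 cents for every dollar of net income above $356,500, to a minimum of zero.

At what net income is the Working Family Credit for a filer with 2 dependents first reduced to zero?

Full credit = 2 × $2,550 = $5,100.
The credit falls by 16% of each dollar above $356,500, so it reaches zero when the excess is $5,100 / 16% = $31,875: income = $356,500 + $31,875 = $388,375.

$388,375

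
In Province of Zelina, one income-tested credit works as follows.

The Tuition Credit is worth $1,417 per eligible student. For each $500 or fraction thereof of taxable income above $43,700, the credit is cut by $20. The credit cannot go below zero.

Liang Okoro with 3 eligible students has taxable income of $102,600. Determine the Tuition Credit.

Tuition Credit: base = 3 × $1,417 = $4,251. income exceeds $43,700 by $58,900, which is 118 full-or-partial $500 increments; reduction = 118 × $20 = $2,360, leaving $1,891.

$1,891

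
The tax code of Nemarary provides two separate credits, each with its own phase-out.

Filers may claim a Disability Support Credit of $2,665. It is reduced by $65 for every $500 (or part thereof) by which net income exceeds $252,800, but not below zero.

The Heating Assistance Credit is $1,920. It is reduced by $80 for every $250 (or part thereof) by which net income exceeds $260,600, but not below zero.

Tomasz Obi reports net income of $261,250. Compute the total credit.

$3,240

Disability Support Credit: income exceeds $252,800 by $8,450, which is 17 full-or-partial $500 increments; reduction = 17 × $65 = $1,105, leaving $1,560.
Heating Assistance Credit: income exceeds $260,600 by $650, which is 3 full-or-partial $250 increments; reduction = 3 × $80 = $240, leaving $1,680.
Total: $1,560 + $1,680 = $3,240.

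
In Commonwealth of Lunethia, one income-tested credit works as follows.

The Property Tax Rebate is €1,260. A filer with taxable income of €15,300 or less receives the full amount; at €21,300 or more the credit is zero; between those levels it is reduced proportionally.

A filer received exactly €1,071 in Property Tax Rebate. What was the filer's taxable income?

€1,071 is 1,071/1,260 of the full €1,260, so 189/1,260 of the €6,000 range has been used: income = €15,300 + €6,000 × 189/1,260 = €16,200.

€16,200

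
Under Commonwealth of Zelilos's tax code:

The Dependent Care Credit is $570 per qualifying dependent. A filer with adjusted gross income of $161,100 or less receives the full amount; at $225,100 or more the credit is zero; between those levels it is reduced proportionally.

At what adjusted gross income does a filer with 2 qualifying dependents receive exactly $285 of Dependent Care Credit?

$209,100

Full credit = 2 × $570 = $1,140.
$285 is 285/1,140 of the full $1,140, so 855/1,140 of the $64,000 range has been used: income = $161,100 + $64,000 × 855/1,140 = $209,100.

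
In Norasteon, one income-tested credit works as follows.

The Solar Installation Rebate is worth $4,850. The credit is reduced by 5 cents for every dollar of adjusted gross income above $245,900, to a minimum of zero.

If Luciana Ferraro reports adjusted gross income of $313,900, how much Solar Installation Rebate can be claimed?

$1,450

Solar Installation Rebate: 5% of the $68,000 excess over $245,900 is $3,400; credit = $4,850 − $3,400 = $1,450.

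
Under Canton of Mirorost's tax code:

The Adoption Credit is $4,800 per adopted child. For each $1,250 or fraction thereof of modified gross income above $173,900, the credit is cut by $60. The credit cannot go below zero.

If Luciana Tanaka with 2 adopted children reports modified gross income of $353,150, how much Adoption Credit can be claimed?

$960

Adoption Credit: base = 2 × $4,800 = $9,600. income exceeds $173,900 by $179,250, which is 144 full-or-partial $1,250 increments; reduction = 144 × $60 = $8,640, leaving $960.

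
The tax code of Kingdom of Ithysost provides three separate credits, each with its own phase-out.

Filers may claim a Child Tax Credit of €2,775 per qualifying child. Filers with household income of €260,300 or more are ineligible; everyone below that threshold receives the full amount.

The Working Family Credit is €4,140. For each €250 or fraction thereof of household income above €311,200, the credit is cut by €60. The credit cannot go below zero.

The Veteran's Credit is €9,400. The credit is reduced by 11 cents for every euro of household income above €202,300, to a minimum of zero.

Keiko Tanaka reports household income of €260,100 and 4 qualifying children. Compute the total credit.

€18,282

Child Tax Credit: base = 4 × €2,775 = €11,100. €260,100 is below the €260,300 cutoff, so the full €11,100 applies.
Working Family Credit: €260,100 is at or below the €311,200 threshold, so the full €4,140 applies.
Veteran's Credit: 11% of the €57,800 excess over €202,300 is €6,358; credit = €9,400 − €6,358 = €3,042.
Total: €11,100 + €4,140 + €3,042 = €18,282.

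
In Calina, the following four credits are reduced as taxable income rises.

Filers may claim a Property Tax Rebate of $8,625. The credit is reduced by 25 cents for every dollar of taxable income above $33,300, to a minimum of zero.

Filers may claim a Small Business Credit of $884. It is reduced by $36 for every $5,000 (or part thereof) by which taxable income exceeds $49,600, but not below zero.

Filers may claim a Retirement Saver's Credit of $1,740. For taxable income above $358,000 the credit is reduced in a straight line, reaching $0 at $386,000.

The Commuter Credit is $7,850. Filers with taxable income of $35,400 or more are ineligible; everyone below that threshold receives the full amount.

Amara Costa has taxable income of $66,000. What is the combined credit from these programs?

$2,930

Property Tax Rebate: 25% of the $32,700 excess over $33,300 is $8,175; credit = $8,625 − $8,175 = $450.
Small Business Credit: income exceeds $49,600 by $16,400, which is 4 full-or-partial $5,000 increments; reduction = 4 × $36 = $144, leaving $740.
Retirement Saver's Credit: $66,000 is at or below the $358,000 threshold, so the full $1,740 applies.
Commuter Credit: $66,000 meets or exceeds the $35,400 cutoff, so the credit is $0.
Total: $450 + $740 + $1,740 + $0 = $2,930.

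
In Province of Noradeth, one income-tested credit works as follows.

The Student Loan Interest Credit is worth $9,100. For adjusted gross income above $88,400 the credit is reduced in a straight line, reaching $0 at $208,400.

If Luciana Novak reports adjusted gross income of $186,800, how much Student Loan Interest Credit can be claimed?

Student Loan Interest Credit: $186,800 is $98,400 into a $120,000 phase-out range, leaving 21,600/120,000 of the credit: $9,100 × 21,600/120,000 = $1,638.

$1,638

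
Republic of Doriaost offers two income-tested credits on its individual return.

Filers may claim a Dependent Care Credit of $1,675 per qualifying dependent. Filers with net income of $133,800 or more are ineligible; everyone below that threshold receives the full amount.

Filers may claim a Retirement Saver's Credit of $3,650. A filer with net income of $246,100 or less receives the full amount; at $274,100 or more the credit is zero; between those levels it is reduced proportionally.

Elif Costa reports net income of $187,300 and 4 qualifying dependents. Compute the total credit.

Dependent Care Credit: base = 4 × $1,675 = $6,700. $187,300 meets or exceeds the $133,800 cutoff, so the credit is $0.
Retirement Saver's Credit: $187,300 is at or below the $246,100 threshold, so the full $3,650 applies.
Total: $0 + $3,650 = $3,650.

$3,650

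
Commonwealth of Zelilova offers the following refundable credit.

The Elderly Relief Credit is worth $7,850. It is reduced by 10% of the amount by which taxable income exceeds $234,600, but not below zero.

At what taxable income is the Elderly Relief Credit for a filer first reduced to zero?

$313,100

The credit falls by 10% of each dollar above $234,600, so it reaches zero when the excess is $7,850 / 10% = $78,500: income = $234,600 + $78,500 = $313,100.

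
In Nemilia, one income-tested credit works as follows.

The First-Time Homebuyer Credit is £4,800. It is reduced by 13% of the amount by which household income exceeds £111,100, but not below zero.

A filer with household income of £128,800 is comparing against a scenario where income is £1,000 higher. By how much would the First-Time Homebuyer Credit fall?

£130

At £128,800 — 13% of the £17,700 excess over £111,100 is £2,301; credit = £4,800 − £2,301 = £2,499.
At £129,800 — 13% of the £18,700 excess over £111,100 is £2,431; credit = £4,800 − £2,431 = £2,369.
Lost: £2,499 − £2,369 = £130.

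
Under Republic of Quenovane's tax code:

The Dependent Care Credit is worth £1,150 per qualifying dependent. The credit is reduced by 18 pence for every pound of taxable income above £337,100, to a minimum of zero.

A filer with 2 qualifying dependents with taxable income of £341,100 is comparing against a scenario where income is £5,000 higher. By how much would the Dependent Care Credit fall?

At £341,100 — base = 2 × £1,150 = £2,300. 18% of the £4,000 excess over £337,100 is £720; credit = £2,300 − £720 = £1,580.
At £346,100 — base = 2 × £1,150 = £2,300. 18% of the £9,000 excess over £337,100 is £1,620; credit = £2,300 − £1,620 = £680.
Lost: £1,580 − £680 = £900.

£900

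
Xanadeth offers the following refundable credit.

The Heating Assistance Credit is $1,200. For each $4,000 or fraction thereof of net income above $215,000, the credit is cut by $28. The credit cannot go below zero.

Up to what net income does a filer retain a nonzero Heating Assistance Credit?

$383,000

After 42 increments the reduction is 42 × $28 = $1,176, leaving $24; one more increment wipes it out. Increment 42 ends at excess 42 × $4,000 = $168,000, so the highest qualifying income is $215,000 + $168,000 = $383,000.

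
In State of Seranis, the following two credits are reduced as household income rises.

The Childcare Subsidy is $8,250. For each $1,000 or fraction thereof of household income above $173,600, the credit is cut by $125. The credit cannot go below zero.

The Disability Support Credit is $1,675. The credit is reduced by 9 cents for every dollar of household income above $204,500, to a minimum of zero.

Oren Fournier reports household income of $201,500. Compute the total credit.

Childcare Subsidy: income exceeds $173,600 by $27,900, which is 28 full-or-partial $1,000 increments; reduction = 28 × $125 = $3,500, leaving $4,750.
Disability Support Credit: $201,500 is at or below the $204,500 threshold, so the full $1,675 applies.
Total: $4,750 + $1,675 = $6,425.

$6,425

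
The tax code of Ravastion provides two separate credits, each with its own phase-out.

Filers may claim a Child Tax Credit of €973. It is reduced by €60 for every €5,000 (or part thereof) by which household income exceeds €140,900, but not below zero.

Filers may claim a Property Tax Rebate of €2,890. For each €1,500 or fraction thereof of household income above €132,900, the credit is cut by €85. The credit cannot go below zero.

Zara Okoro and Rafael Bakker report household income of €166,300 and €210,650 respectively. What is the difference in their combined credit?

€1,415

Zara (€166,300): Child Tax Credit: income exceeds €140,900 by €25,400, which is 6 full-or-partial €5,000 increments; reduction = 6 × €60 = €360, leaving €613. Property Tax Rebate: income exceeds €132,900 by €33,400, which is 23 full-or-partial €1,500 increments; reduction = 23 × €85 = €1,955, leaving €935. total €613 + €935 = €1,548
Rafael (€210,650): Child Tax Credit: income exceeds €140,900 by €69,750, which is 14 full-or-partial €5,000 increments; reduction = 14 × €60 = €840, leaving €133. Property Tax Rebate: income exceeds €132,900 by €77,750 → 52 increments × €85 = €4,420 ≥ base, so the credit is €0. total €133 + €0 = €133
Difference: |€1,548 − €133| = €1,415.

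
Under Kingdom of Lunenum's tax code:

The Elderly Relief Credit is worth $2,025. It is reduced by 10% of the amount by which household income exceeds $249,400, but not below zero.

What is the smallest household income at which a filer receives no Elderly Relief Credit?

$269,650

The credit falls by 10% of each dollar above $249,400, so it reaches zero when the excess is $2,025 / 10% = $20,250: income = $249,400 + $20,250 = $269,650.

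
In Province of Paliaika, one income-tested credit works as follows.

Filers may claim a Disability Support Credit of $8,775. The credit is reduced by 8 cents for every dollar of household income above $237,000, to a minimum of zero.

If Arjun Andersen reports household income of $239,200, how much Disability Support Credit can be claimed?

$8,599

Disability Support Credit: 8% of the $2,200 excess over $237,000 is $176; credit = $8,775 − $176 = $8,599.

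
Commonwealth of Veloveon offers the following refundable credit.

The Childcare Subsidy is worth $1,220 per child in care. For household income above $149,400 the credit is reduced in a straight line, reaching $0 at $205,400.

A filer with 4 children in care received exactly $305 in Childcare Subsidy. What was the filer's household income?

$201,900

Full credit = 4 × $1,220 = $4,880.
$305 is 305/4,880 of the full $4,880, so 4,575/4,880 of the $56,000 range has been used: income = $149,400 + $56,000 × 4,575/4,880 = $201,900.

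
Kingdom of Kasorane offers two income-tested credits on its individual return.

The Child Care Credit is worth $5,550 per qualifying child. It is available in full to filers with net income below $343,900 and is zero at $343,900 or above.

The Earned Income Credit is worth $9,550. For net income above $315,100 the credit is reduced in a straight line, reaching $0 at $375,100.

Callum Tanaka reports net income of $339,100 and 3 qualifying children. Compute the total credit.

$22,380

Child Care Credit: base = 3 × $5,550 = $16,650. $339,100 is below the $343,900 cutoff, so the full $16,650 applies.
Earned Income Credit: $339,100 is $24,000 into a $60,000 phase-out range, leaving 36,000/60,000 of the credit: $9,550 × 36,000/60,000 = $5,730.
Total: $16,650 + $5,730 = $22,380.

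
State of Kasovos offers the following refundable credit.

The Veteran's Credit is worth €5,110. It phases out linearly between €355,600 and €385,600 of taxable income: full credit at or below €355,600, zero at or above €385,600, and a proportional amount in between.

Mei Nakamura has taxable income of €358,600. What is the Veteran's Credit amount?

Veteran's Credit: €358,600 is €3,000 into a €30,000 phase-out range, leaving 27,000/30,000 of the credit: €5,110 × 27,000/30,000 = €4,599.

€4,599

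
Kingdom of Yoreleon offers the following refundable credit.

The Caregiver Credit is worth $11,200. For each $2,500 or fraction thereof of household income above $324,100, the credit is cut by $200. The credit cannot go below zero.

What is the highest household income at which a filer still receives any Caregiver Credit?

$461,600

After 55 increments the reduction is 55 × $200 = $11,000, leaving $200; one more increment wipes it out. Increment 55 ends at excess 55 × $2,500 = $137,500, so the highest qualifying income is $324,100 + $137,500 = $461,600.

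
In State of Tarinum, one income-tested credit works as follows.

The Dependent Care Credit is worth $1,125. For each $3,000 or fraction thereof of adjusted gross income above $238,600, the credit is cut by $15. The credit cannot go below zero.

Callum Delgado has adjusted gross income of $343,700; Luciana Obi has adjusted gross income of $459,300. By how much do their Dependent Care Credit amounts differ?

Callum ($343,700): Dependent Care Credit: income exceeds $238,600 by $105,100, which is 36 full-or-partial $3,000 increments; reduction = 36 × $15 = $540, leaving $585.
Luciana ($459,300): Dependent Care Credit: income exceeds $238,600 by $220,700, which is 74 full-or-partial $3,000 increments; reduction = 74 × $15 = $1,110, leaving $15.
Difference: |$585 − $15| = $570.

$570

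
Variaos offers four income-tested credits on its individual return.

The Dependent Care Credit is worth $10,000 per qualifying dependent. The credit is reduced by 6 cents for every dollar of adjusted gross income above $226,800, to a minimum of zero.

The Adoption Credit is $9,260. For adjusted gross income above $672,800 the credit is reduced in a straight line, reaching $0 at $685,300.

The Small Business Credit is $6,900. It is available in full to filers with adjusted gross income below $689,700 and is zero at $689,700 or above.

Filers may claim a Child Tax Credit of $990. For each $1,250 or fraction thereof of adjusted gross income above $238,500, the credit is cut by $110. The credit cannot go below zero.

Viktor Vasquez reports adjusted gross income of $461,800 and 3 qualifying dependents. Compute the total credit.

$32,060

Dependent Care Credit: base = 3 × $10,000 = $30,000. 6% of the $235,000 excess over $226,800 is $14,100; credit = $30,000 − $14,100 = $15,900.
Adoption Credit: $461,800 is at or below the $672,800 threshold, so the full $9,260 applies.
Small Business Credit: $461,800 is below the $689,700 cutoff, so the full $6,900 applies.
Child Tax Credit: income exceeds $238,500 by $223,300 → 179 increments × $110 = $19,690 ≥ base, so the credit is $0.
Total: $15,900 + $9,260 + $6,900 + $0 = $32,060.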